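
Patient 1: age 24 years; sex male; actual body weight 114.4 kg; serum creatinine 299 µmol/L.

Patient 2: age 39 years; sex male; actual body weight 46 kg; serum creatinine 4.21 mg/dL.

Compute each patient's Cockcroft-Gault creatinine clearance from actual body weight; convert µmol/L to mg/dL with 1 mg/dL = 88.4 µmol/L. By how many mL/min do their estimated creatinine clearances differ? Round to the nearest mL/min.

Patient 1: SCr = 299 / 88.4 = 3.382 mg/dL
Patient 1: CrCl = (140 − 24) × 114.4 / (72 × 3.382) = 13270.4 / 243.50 ≈ 54.5 mL/min
Patient 2: CrCl = (140 − 39) × 46 / (72 × 4.21) = 4646.0 / 303.12 ≈ 15.3 mL/min
|54.5 − 15.3| = 39.2 mL/min

39 mL/min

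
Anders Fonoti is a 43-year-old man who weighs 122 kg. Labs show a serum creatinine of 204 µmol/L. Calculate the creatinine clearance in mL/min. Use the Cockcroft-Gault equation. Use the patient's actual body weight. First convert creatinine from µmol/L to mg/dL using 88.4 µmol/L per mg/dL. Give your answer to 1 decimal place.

SCr = 204 / 88.4 = 2.308 mg/dL
CrCl = (140 − 43) × 122 / (72 × 2.308) = 11834.0 / 166.18 ≈ 71.2 mL/min

71.2 mL/min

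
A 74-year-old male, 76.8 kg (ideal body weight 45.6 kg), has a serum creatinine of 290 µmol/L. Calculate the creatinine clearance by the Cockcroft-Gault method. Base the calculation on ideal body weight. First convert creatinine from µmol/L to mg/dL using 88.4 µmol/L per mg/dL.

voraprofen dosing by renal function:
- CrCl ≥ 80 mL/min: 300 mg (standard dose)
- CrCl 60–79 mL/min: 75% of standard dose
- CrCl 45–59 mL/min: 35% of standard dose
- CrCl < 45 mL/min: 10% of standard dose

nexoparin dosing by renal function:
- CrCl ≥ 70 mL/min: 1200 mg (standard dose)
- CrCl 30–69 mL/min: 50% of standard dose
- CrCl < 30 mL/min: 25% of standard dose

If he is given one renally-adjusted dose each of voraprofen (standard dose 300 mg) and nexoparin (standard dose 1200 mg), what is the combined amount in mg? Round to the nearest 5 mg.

SCr = 290 / 88.4 = 3.281 mg/dL
CrCl = (140 − 74) × 45.6 / (72 × 3.281) = 3009.6 / 236.23 ≈ 12.7 mL/min
CrCl ≈ 13 mL/min.
voraprofen: < 45 mL/min → 10% of 300 mg = 30 mg.
nexoparin: < 30 mL/min → 25% of 1200 mg = 300 mg.
Total = 30 + 300 = 330 mg.

330 mg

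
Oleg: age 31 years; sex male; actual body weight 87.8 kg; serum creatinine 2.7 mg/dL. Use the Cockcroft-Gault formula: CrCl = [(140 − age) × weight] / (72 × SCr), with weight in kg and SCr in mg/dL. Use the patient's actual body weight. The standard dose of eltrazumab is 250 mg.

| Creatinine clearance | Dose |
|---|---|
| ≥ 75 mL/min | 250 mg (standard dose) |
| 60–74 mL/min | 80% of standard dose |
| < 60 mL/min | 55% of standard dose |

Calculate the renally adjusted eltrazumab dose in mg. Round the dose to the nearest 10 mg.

140 mg

CrCl = (140 − 31) × 87.8 / (72 × 2.7) = 9570.2 / 194.40 ≈ 49.2 mL/min
CrCl ≈ 49 mL/min → bracket < 60 mL/min.
55% of 250 mg = 137.5 mg → 140 mg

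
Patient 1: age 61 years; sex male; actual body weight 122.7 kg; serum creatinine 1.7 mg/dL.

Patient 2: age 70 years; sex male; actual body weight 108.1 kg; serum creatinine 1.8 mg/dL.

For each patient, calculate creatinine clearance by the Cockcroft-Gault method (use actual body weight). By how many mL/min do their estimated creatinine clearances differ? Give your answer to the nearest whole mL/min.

Patient 1: CrCl = (140 − 61) × 122.7 / (72 × 1.7) = 9693.3 / 122.40 ≈ 79.2 mL/min
Patient 2: CrCl = (140 − 70) × 108.1 / (72 × 1.8) = 7567.0 / 129.60 ≈ 58.4 mL/min
|79.2 − 58.4| = 20.8 mL/min

21 mL/min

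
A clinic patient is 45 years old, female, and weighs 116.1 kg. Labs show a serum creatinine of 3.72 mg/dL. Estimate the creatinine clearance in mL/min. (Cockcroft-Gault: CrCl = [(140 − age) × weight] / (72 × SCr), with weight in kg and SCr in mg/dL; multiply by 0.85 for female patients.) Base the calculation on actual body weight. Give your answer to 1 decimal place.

35.0 mL/min

CrCl = (140 − 45) × 116.1 / (72 × 3.72) × 0.85 = 11029.5 / 267.84 × 0.85 ≈ 35.0 mL/min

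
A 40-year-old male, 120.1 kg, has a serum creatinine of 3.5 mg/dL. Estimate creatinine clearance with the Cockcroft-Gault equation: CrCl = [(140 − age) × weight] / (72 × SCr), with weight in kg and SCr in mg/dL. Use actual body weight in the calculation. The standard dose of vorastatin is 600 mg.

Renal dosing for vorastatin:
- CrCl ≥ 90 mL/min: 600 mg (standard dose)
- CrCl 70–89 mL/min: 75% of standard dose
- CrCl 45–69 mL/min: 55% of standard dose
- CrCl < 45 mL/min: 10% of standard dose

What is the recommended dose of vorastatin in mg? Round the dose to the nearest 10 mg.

CrCl = (140 − 40) × 120.1 / (72 × 3.5) = 12010.0 / 252.00 ≈ 47.7 mL/min
CrCl ≈ 48 mL/min → bracket 45–69 mL/min.
55% of 600 mg = 330 mg

330 mg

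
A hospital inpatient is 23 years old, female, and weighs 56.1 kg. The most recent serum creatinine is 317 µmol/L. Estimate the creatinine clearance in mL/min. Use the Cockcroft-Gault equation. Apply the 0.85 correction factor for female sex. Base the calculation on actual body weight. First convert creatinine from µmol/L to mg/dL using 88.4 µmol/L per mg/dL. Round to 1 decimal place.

21.6 mL/min

SCr = 317 / 88.4 = 3.586 mg/dL
CrCl = (140 − 23) × 56.1 / (72 × 3.586) × 0.85 = 6563.7 / 258.19 × 0.85 ≈ 21.6 mL/min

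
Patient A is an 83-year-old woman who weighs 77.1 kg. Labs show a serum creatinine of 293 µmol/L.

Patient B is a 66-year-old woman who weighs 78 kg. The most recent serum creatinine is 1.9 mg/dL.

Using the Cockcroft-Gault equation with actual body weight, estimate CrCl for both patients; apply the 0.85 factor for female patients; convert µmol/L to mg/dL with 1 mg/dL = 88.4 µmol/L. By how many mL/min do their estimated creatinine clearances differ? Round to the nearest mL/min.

20 mL/min

Patient A: SCr = 293 / 88.4 = 3.314 mg/dL
Patient A: CrCl = (140 − 83) × 77.1 / (72 × 3.314) × 0.85 = 4394.7 / 238.61 × 0.85 ≈ 15.7 mL/min
Patient B: CrCl = (140 − 66) × 78 / (72 × 1.9) × 0.85 = 5772.0 / 136.80 × 0.85 ≈ 35.9 mL/min
|15.7 − 35.9| = 20.2 mL/min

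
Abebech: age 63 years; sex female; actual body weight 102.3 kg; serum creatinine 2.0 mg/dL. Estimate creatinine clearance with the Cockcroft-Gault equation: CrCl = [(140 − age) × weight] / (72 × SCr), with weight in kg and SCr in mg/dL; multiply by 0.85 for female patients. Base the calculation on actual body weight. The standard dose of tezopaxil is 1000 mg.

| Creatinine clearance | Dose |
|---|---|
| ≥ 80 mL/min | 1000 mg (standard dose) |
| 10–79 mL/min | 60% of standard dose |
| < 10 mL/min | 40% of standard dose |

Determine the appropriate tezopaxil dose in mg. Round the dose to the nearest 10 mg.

600 mg

CrCl = (140 − 63) × 102.3 / (72 × 2) × 0.85 = 7877.1 / 144.00 × 0.85 ≈ 46.5 mL/min
CrCl ≈ 46 mL/min → bracket 10–79 mL/min.
60% of 1000 mg = 600 mg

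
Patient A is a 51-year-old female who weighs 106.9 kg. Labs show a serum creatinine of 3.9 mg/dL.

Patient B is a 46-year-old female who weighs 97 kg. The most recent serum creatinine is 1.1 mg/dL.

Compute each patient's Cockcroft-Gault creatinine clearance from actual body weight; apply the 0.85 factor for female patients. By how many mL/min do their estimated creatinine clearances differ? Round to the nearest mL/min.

69 mL/min

Patient A: CrCl = (140 − 51) × 106.9 / (72 × 3.9) × 0.85 = 9514.1 / 280.80 × 0.85 ≈ 28.8 mL/min
Patient B: CrCl = (140 − 46) × 97 / (72 × 1.1) × 0.85 = 9118.0 / 79.20 × 0.85 ≈ 97.9 mL/min
|28.8 − 97.9| = 69.1 mL/min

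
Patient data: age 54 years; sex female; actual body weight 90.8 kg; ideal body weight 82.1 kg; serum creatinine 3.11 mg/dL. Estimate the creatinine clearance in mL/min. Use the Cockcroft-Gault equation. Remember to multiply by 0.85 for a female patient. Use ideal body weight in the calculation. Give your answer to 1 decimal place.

CrCl = (140 − 54) × 82.1 / (72 × 3.11) × 0.85 = 7060.6 / 223.92 × 0.85 ≈ 26.8 mL/min

26.8 mL/min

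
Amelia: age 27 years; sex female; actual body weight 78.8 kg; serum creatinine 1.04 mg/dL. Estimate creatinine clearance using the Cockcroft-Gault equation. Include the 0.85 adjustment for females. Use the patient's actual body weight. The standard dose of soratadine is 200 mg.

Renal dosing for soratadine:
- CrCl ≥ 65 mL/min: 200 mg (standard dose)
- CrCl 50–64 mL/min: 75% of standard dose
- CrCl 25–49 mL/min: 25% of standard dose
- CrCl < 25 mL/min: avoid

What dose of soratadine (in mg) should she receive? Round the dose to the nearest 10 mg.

CrCl = (140 − 27) × 78.8 / (72 × 1.04) × 0.85 = 8904.4 / 74.88 × 0.85 ≈ 101.1 mL/min
CrCl ≈ 101 mL/min → bracket ≥ 65 mL/min.
100% of 200 mg = 200 mg

200 mg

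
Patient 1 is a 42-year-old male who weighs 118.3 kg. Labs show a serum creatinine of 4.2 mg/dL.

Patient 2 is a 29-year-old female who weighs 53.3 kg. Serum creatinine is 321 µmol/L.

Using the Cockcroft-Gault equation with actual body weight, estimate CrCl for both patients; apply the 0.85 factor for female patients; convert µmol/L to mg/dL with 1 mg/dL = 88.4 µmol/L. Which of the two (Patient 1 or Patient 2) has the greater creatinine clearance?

Patient 1: CrCl = (140 − 42) × 118.3 / (72 × 4.2) = 11593.4 / 302.40 ≈ 38.3 mL/min
Patient 2: SCr = 321 / 88.4 = 3.631 mg/dL
Patient 2: CrCl = (140 − 29) × 53.3 / (72 × 3.631) × 0.85 = 5916.3 / 261.43 × 0.85 ≈ 19.2 mL/min
38.3 vs 19.2 mL/min → Patient 1 is higher.

Patient 1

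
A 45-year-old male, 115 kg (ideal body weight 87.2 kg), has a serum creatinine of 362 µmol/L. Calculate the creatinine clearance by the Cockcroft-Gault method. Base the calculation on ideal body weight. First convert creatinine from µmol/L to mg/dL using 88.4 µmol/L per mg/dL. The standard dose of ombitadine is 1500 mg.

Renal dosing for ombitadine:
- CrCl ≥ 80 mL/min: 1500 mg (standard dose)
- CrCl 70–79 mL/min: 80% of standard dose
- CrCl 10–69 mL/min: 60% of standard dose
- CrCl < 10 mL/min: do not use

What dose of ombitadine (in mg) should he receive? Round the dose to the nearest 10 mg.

SCr = 362 / 88.4 = 4.095 mg/dL
CrCl = (140 − 45) × 87.2 / (72 × 4.095) = 8284.0 / 294.84 ≈ 28.1 mL/min
CrCl ≈ 28 mL/min → bracket 10–69 mL/min.
60% of 1500 mg = 900 mg

900 mg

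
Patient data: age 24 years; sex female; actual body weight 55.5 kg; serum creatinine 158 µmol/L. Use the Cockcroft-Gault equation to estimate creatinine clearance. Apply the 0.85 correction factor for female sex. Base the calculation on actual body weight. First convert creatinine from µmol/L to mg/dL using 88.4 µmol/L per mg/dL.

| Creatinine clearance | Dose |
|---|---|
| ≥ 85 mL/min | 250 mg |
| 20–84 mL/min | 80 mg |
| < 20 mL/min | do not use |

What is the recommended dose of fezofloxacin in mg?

SCr = 158 / 88.4 = 1.787 mg/dL
CrCl = (140 − 24) × 55.5 / (72 × 1.787) × 0.85 = 6438.0 / 128.66 × 0.85 ≈ 42.5 mL/min
CrCl ≈ 43 mL/min → bracket 20–84 mL/min.
Dose for this bracket: 80 mg.

80 mg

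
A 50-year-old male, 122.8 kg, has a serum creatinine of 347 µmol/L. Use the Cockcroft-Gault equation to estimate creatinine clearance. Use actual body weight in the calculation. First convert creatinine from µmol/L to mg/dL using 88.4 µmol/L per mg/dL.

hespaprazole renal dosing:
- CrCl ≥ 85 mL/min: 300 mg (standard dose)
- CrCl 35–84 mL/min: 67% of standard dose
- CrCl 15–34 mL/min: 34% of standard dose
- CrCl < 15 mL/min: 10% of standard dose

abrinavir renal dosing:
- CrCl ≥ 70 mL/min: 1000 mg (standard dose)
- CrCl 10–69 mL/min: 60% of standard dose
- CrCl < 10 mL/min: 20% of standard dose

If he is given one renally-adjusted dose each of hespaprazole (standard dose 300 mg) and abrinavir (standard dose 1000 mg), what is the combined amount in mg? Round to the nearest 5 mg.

SCr = 347 / 88.4 = 3.925 mg/dL
CrCl = (140 − 50) × 122.8 / (72 × 3.925) = 11052.0 / 282.60 ≈ 39.1 mL/min
CrCl ≈ 39 mL/min.
hespaprazole: 35–84 mL/min → 67% of 300 mg = 201 mg.
abrinavir: 10–69 mL/min → 60% of 1000 mg = 600 mg.
Total = 201 + 600 = 801 mg.

800 mg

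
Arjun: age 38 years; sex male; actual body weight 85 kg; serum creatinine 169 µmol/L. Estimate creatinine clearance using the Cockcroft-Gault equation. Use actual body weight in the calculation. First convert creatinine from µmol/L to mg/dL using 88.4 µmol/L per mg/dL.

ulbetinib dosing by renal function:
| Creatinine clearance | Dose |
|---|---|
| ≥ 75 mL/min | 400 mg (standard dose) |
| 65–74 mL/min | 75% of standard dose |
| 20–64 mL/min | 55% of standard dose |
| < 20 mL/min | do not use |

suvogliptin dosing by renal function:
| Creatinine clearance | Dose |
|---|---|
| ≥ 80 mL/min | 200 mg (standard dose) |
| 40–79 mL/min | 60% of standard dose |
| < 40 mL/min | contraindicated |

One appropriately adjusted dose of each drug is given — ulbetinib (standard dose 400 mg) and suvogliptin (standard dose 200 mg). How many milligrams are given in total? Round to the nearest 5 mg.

340 mg

SCr = 169 / 88.4 = 1.912 mg/dL
CrCl = (140 − 38) × 85 / (72 × 1.912) = 8670.0 / 137.66 ≈ 63.0 mL/min
CrCl ≈ 63 mL/min.
ulbetinib: 20–64 mL/min → 55% of 400 mg = 220 mg.
suvogliptin: 40–79 mL/min → 60% of 200 mg = 120 mg.
Total = 220 + 120 = 340 mg.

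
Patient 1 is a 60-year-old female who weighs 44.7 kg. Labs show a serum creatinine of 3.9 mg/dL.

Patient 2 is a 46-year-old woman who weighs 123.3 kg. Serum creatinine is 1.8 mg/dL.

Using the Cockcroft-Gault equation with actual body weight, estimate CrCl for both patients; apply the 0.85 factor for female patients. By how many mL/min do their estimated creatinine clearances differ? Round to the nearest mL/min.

65 mL/min

Patient 1: CrCl = (140 − 60) × 44.7 / (72 × 3.9) × 0.85 = 3576.0 / 280.80 × 0.85 ≈ 10.8 mL/min
Patient 2: CrCl = (140 − 46) × 123.3 / (72 × 1.8) × 0.85 = 11590.2 / 129.60 × 0.85 ≈ 76.0 mL/min
|10.8 − 76.0| = 65.2 mL/min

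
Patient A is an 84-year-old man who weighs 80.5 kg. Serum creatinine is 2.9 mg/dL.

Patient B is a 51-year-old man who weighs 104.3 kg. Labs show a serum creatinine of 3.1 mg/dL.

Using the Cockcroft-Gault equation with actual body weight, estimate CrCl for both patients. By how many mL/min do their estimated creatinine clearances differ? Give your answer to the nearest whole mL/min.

Patient A: CrCl = (140 − 84) × 80.5 / (72 × 2.9) = 4508.0 / 208.80 ≈ 21.6 mL/min
Patient B: CrCl = (140 − 51) × 104.3 / (72 × 3.1) = 9282.7 / 223.20 ≈ 41.6 mL/min
|21.6 − 41.6| = 20.0 mL/min

20 mL/min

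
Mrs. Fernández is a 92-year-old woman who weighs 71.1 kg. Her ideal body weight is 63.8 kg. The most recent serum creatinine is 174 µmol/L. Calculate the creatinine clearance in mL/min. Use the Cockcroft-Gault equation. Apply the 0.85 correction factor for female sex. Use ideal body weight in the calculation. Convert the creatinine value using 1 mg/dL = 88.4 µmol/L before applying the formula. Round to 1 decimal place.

18.4 mL/min

SCr = 174 / 88.4 = 1.968 mg/dL
CrCl = (140 − 92) × 63.8 / (72 × 1.968) × 0.85 = 3062.4 / 141.70 × 0.85 ≈ 18.4 mL/min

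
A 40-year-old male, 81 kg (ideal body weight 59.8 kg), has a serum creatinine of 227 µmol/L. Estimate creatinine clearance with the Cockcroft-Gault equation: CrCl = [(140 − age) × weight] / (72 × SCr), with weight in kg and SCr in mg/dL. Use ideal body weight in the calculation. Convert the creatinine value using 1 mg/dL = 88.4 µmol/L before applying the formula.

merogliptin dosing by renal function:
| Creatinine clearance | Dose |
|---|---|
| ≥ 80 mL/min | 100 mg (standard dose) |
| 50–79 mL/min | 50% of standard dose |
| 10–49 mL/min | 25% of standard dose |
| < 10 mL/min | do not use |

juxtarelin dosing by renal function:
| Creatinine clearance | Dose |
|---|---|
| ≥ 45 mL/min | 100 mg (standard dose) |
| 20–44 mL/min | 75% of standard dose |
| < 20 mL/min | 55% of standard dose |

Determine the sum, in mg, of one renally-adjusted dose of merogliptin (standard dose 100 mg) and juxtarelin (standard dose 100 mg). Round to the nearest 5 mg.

SCr = 227 / 88.4 = 2.568 mg/dL
CrCl = (140 − 40) × 59.8 / (72 × 2.568) = 5980.0 / 184.90 ≈ 32.3 mL/min
CrCl ≈ 32 mL/min.
merogliptin: 10–49 mL/min → 25% of 100 mg = 25 mg.
juxtarelin: 20–44 mL/min → 75% of 100 mg = 75 mg.
Total = 25 + 75 = 100 mg.

100 mg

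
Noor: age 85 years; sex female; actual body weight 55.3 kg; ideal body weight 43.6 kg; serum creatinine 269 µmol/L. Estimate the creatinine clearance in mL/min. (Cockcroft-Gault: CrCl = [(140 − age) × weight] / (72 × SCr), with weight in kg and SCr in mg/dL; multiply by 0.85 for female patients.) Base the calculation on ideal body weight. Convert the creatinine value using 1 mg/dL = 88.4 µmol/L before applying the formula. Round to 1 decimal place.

9.3 mL/min

SCr = 269 / 88.4 = 3.043 mg/dL
CrCl = (140 − 85) × 43.6 / (72 × 3.043) × 0.85 = 2398.0 / 219.10 × 0.85 ≈ 9.3 mL/min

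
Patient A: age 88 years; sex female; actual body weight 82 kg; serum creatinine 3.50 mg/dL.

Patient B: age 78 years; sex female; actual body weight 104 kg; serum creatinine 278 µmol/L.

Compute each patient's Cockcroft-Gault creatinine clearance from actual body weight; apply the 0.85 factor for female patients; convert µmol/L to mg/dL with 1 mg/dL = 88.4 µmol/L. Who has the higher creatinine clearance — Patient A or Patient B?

Patient B

Patient A: CrCl = (140 − 88) × 82 / (72 × 3.5) × 0.85 = 4264.0 / 252.00 × 0.85 ≈ 14.4 mL/min
Patient B: SCr = 278 / 88.4 = 3.145 mg/dL
Patient B: CrCl = (140 − 78) × 104 / (72 × 3.145) × 0.85 = 6448.0 / 226.44 × 0.85 ≈ 24.2 mL/min
14.4 vs 24.2 mL/min → Patient B is higher.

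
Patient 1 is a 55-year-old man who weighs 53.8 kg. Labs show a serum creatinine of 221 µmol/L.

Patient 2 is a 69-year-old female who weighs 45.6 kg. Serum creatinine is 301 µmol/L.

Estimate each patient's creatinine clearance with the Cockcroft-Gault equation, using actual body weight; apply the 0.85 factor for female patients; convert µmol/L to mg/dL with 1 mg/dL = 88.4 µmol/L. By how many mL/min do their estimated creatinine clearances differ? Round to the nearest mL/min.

14 mL/min

Patient 1: SCr = 221 / 88.4 = 2.5 mg/dL
Patient 1: CrCl = (140 − 55) × 53.8 / (72 × 2.5) = 4573.0 / 180.00 ≈ 25.4 mL/min
Patient 2: SCr = 301 / 88.4 = 3.405 mg/dL
Patient 2: CrCl = (140 − 69) × 45.6 / (72 × 3.405) × 0.85 = 3237.6 / 245.16 × 0.85 ≈ 11.2 mL/min
|25.4 − 11.2| = 14.2 mL/min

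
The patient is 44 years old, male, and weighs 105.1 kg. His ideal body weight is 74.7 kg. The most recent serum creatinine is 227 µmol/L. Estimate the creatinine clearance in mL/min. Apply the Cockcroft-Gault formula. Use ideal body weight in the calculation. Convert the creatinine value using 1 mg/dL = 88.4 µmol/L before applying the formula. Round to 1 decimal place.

SCr = 227 / 88.4 = 2.568 mg/dL
CrCl = (140 − 44) × 74.7 / (72 × 2.568) = 7171.2 / 184.90 ≈ 38.8 mL/min

38.8 mL/min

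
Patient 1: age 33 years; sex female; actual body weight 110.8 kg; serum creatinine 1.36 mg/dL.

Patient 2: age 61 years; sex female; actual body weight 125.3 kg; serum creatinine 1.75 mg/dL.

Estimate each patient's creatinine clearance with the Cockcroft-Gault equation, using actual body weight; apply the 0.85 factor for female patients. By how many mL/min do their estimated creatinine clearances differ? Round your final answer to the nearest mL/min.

36 mL/min

Patient 1: CrCl = (140 − 33) × 110.8 / (72 × 1.36) × 0.85 = 11855.6 / 97.92 × 0.85 ≈ 102.9 mL/min
Patient 2: CrCl = (140 − 61) × 125.3 / (72 × 1.75) × 0.85 = 9898.7 / 126.00 × 0.85 ≈ 66.8 mL/min
|102.9 − 66.8| = 36.1 mL/min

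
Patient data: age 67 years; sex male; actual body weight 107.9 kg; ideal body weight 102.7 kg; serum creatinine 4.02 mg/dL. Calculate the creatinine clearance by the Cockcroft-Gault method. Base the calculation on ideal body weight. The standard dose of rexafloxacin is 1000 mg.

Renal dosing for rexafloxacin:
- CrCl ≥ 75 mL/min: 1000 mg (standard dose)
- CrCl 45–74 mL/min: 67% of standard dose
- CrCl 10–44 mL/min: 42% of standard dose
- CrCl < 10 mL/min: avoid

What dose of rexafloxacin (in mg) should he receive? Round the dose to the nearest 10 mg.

CrCl = (140 − 67) × 102.7 / (72 × 4.02) = 7497.1 / 289.44 ≈ 25.9 mL/min
CrCl ≈ 26 mL/min → bracket 10–44 mL/min.
42% of 1000 mg = 420 mg

420 mg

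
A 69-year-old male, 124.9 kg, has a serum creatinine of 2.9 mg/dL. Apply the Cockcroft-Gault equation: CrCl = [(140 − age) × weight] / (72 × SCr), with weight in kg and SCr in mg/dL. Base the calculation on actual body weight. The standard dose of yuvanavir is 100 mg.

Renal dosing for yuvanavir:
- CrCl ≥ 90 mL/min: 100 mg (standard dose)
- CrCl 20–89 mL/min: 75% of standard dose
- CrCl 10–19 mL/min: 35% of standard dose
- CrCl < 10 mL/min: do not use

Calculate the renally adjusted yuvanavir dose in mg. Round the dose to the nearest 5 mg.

75 mg

CrCl = (140 − 69) × 124.9 / (72 × 2.9) = 8867.9 / 208.80 ≈ 42.5 mL/min
CrCl ≈ 42 mL/min → bracket 20–89 mL/min.
75% of 100 mg = 75 mg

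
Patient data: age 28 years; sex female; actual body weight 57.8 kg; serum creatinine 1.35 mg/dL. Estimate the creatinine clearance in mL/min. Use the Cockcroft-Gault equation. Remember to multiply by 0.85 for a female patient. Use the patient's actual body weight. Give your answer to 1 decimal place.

56.6 mL/min

CrCl = (140 − 28) × 57.8 / (72 × 1.35) × 0.85 = 6473.6 / 97.20 × 0.85 ≈ 56.6 mL/min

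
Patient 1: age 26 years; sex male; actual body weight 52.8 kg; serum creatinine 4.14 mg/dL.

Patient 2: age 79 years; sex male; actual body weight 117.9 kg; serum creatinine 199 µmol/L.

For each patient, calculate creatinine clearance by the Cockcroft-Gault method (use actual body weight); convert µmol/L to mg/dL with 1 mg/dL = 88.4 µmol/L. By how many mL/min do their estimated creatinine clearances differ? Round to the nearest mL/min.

Patient 1: CrCl = (140 − 26) × 52.8 / (72 × 4.14) = 6019.2 / 298.08 ≈ 20.2 mL/min
Patient 2: SCr = 199 / 88.4 = 2.251 mg/dL
Patient 2: CrCl = (140 − 79) × 117.9 / (72 × 2.251) = 7191.9 / 162.07 ≈ 44.4 mL/min
|20.2 − 44.4| = 24.2 mL/min

24 mL/min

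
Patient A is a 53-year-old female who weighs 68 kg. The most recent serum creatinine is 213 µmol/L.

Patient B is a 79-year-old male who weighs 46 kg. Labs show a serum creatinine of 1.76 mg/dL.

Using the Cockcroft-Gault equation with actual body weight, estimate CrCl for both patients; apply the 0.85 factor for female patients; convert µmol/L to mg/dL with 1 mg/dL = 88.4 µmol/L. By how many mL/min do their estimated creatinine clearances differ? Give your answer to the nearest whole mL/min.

7 mL/min

Patient A: SCr = 213 / 88.4 = 2.41 mg/dL
Patient A: CrCl = (140 − 53) × 68 / (72 × 2.41) × 0.85 = 5916.0 / 173.52 × 0.85 ≈ 29.0 mL/min
Patient B: CrCl = (140 − 79) × 46 / (72 × 1.76) = 2806.0 / 126.72 ≈ 22.1 mL/min
|29.0 − 22.1| = 6.9 mL/min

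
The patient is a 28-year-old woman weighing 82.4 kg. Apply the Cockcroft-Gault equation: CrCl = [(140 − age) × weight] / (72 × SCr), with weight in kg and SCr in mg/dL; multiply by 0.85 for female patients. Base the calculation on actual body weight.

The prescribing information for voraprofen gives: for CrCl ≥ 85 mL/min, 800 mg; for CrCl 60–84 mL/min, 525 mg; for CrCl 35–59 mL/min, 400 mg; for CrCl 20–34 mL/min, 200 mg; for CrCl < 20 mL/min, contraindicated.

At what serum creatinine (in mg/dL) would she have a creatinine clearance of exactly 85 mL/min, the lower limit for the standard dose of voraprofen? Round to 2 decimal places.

Standard dose requires CrCl ≥ 85 mL/min.
Set (140 − 28) × 82.4 × 0.85 / (72 × SCr) = 85
SCr = (140 − 28) × 82.4 × 0.85 / (72 × 85) = 1.282 mg/dL

1.28 mg/dL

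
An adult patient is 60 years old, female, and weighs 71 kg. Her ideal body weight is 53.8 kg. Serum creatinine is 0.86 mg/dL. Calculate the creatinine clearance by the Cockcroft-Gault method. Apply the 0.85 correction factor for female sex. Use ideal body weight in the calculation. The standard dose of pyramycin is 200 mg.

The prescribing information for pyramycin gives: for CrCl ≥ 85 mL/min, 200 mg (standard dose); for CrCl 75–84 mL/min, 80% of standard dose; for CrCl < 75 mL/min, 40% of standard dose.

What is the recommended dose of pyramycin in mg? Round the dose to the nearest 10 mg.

CrCl = (140 − 60) × 53.8 / (72 × 0.86) × 0.85 = 4304.0 / 61.92 × 0.85 ≈ 59.1 mL/min
CrCl ≈ 59 mL/min → bracket < 75 mL/min.
40% of 200 mg = 80 mg

80 mg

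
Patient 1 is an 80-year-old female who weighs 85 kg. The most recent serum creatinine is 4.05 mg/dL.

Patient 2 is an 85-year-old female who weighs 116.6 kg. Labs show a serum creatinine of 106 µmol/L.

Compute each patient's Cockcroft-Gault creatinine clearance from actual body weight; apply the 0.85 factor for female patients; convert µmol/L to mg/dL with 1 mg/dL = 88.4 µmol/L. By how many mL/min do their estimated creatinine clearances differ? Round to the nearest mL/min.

Patient 1: CrCl = (140 − 80) × 85 / (72 × 4.05) × 0.85 = 5100.0 / 291.60 × 0.85 ≈ 14.9 mL/min
Patient 2: SCr = 106 / 88.4 = 1.199 mg/dL
Patient 2: CrCl = (140 − 85) × 116.6 / (72 × 1.199) × 0.85 = 6413.0 / 86.33 × 0.85 ≈ 63.1 mL/min
|14.9 − 63.1| = 48.2 mL/min

48 mL/min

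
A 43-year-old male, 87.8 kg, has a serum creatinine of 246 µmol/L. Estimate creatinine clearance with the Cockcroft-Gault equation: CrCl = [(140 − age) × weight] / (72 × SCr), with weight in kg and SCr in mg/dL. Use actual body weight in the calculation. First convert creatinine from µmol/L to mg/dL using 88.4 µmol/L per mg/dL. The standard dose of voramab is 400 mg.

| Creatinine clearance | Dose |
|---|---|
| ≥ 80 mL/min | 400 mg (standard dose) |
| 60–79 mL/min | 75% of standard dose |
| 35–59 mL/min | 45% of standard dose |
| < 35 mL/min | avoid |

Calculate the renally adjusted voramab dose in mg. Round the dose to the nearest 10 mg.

180 mg

SCr = 246 / 88.4 = 2.783 mg/dL
CrCl = (140 − 43) × 87.8 / (72 × 2.783) = 8516.6 / 200.38 ≈ 42.5 mL/min
CrCl ≈ 43 mL/min → bracket 35–59 mL/min.
45% of 400 mg = 180 mg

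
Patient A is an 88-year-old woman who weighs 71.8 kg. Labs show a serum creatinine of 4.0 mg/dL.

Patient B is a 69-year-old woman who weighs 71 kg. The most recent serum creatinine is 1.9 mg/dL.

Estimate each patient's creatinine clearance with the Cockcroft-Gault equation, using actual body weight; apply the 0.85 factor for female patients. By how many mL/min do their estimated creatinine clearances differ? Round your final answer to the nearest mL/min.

Patient A: CrCl = (140 − 88) × 71.8 / (72 × 4) × 0.85 = 3733.6 / 288.00 × 0.85 ≈ 11.0 mL/min
Patient B: CrCl = (140 − 69) × 71 / (72 × 1.9) × 0.85 = 5041.0 / 136.80 × 0.85 ≈ 31.3 mL/min
|11.0 − 31.3| = 20.3 mL/min

20 mL/min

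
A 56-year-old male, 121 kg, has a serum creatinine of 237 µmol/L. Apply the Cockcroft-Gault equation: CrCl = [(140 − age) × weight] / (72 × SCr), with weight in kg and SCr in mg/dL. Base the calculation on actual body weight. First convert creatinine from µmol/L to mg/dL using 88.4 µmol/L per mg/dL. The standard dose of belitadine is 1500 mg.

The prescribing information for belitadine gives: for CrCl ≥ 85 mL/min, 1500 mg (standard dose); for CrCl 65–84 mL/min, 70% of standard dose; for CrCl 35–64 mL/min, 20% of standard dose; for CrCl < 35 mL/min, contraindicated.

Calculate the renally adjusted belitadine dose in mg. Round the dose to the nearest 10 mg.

SCr = 237 / 88.4 = 2.681 mg/dL
CrCl = (140 − 56) × 121 / (72 × 2.681) = 10164.0 / 193.03 ≈ 52.7 mL/min
CrCl ≈ 53 mL/min → bracket 35–64 mL/min.
20% of 1500 mg = 300 mg

300 mg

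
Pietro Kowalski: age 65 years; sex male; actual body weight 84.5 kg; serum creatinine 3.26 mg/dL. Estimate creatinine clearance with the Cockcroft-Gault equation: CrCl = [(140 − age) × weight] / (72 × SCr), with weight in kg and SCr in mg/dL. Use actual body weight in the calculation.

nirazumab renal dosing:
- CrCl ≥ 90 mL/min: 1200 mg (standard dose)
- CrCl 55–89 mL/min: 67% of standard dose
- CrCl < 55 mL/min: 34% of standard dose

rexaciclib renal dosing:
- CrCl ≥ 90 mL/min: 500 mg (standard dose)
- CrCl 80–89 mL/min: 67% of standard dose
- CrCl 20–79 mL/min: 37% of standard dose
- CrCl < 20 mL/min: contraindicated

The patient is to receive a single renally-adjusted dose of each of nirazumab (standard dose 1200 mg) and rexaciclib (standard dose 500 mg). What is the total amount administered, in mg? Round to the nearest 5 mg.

595 mg

CrCl = (140 − 65) × 84.5 / (72 × 3.26) = 6337.5 / 234.72 ≈ 27.0 mL/min
CrCl ≈ 27 mL/min.
nirazumab: < 55 mL/min → 34% of 1200 mg = 408 mg.
rexaciclib: 20–79 mL/min → 37% of 500 mg = 185 mg.
Total = 408 + 185 = 593 mg.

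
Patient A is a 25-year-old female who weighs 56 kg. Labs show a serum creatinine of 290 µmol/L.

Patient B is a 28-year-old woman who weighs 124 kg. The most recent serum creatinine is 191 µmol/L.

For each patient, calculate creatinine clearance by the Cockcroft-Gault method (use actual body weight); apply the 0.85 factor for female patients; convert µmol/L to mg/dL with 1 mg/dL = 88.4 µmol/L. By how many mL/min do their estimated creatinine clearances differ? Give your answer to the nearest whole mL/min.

53 mL/min

Patient A: SCr = 290 / 88.4 = 3.281 mg/dL
Patient A: CrCl = (140 − 25) × 56 / (72 × 3.281) × 0.85 = 6440.0 / 236.23 × 0.85 ≈ 23.2 mL/min
Patient B: SCr = 191 / 88.4 = 2.161 mg/dL
Patient B: CrCl = (140 − 28) × 124 / (72 × 2.161) × 0.85 = 13888.0 / 155.59 × 0.85 ≈ 75.9 mL/min
|23.2 − 75.9| = 52.7 mL/min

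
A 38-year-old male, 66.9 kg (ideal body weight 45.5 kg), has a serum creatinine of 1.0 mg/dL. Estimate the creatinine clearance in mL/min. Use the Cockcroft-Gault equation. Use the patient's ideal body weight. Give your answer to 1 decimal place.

64.5 mL/min

CrCl = (140 − 38) × 45.5 / (72 × 1) = 4641.0 / 72.00 ≈ 64.5 mL/min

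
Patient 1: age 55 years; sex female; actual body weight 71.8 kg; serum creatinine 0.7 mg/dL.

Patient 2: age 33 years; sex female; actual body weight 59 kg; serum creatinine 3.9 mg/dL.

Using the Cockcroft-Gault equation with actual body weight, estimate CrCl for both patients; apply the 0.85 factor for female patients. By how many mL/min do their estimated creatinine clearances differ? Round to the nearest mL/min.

Patient 1: CrCl = (140 − 55) × 71.8 / (72 × 0.7) × 0.85 = 6103.0 / 50.40 × 0.85 ≈ 102.9 mL/min
Patient 2: CrCl = (140 − 33) × 59 / (72 × 3.9) × 0.85 = 6313.0 / 280.80 × 0.85 ≈ 19.1 mL/min
|102.9 − 19.1| = 83.8 mL/min

84 mL/min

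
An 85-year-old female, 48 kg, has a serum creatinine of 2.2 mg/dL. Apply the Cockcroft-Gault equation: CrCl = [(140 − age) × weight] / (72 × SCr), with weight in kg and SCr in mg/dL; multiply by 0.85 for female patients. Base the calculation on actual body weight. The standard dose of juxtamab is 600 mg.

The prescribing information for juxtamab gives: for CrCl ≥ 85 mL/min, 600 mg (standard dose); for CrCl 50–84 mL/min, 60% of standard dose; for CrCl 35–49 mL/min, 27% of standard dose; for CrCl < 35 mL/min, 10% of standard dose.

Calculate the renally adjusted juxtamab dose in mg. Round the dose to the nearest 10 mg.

60 mg

CrCl = (140 − 85) × 48 / (72 × 2.2) × 0.85 = 2640.0 / 158.40 × 0.85 ≈ 14.2 mL/min
CrCl ≈ 14 mL/min → bracket < 35 mL/min.
10% of 600 mg = 60 mg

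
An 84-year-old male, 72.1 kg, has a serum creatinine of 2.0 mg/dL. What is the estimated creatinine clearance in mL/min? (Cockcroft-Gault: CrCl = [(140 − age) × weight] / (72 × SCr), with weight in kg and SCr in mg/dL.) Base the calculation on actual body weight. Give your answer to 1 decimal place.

28.0 mL/min

CrCl = (140 − 84) × 72.1 / (72 × 2) = 4037.6 / 144.00 ≈ 28.0 mL/min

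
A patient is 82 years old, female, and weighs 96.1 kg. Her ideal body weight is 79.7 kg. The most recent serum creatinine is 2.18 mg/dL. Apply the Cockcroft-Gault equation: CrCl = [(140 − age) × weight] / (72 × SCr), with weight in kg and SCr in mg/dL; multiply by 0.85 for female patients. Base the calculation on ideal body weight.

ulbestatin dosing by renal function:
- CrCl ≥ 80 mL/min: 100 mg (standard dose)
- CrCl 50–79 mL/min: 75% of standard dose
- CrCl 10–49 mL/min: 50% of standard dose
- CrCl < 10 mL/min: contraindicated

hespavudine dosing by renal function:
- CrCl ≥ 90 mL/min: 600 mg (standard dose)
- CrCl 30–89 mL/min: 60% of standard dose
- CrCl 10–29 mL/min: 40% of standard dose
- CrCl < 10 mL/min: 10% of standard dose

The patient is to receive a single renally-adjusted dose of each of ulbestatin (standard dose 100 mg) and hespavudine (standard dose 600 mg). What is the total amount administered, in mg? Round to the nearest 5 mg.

290 mg

CrCl = (140 − 82) × 79.7 / (72 × 2.18) × 0.85 = 4622.6 / 156.96 × 0.85 ≈ 25.0 mL/min
CrCl ≈ 25 mL/min.
ulbestatin: 10–49 mL/min → 50% of 100 mg = 50 mg.
hespavudine: 10–29 mL/min → 40% of 600 mg = 240 mg.
Total = 50 + 240 = 290 mg.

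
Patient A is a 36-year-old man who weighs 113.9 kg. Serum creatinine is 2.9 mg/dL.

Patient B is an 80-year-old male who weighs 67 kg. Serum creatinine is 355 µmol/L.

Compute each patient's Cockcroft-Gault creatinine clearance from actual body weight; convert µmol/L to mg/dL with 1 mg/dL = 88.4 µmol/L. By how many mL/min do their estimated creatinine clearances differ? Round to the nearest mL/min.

Patient A: CrCl = (140 − 36) × 113.9 / (72 × 2.9) = 11845.6 / 208.80 ≈ 56.7 mL/min
Patient B: SCr = 355 / 88.4 = 4.016 mg/dL
Patient B: CrCl = (140 − 80) × 67 / (72 × 4.016) = 4020.0 / 289.15 ≈ 13.9 mL/min
|56.7 − 13.9| = 42.8 mL/min

43 mL/min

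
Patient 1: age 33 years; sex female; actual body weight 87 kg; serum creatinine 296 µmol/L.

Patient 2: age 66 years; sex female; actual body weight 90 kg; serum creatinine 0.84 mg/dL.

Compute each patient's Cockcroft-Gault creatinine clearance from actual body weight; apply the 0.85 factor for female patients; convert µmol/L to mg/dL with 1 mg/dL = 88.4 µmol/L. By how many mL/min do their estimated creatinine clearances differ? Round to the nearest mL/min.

Patient 1: SCr = 296 / 88.4 = 3.348 mg/dL
Patient 1: CrCl = (140 − 33) × 87 / (72 × 3.348) × 0.85 = 9309.0 / 241.06 × 0.85 ≈ 32.8 mL/min
Patient 2: CrCl = (140 − 66) × 90 / (72 × 0.84) × 0.85 = 6660.0 / 60.48 × 0.85 ≈ 93.6 mL/min
|32.8 − 93.6| = 60.8 mL/min

61 mL/min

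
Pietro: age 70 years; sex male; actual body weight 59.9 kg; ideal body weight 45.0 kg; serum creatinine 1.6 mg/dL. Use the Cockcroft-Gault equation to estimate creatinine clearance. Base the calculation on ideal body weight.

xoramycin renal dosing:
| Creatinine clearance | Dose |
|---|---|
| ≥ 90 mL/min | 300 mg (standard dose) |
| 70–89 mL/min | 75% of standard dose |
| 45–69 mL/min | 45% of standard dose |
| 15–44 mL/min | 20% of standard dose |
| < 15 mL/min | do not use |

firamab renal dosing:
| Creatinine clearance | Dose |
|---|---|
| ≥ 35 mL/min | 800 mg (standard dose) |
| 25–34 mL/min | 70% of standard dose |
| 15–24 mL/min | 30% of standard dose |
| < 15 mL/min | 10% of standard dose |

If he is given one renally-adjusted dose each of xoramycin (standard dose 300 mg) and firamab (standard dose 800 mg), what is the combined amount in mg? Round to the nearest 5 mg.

CrCl = (140 − 70) × 45 / (72 × 1.6) = 3150.0 / 115.20 ≈ 27.3 mL/min
CrCl ≈ 27 mL/min.
xoramycin: 15–44 mL/min → 20% of 300 mg = 60 mg.
firamab: 25–34 mL/min → 70% of 800 mg = 560 mg.
Total = 60 + 560 = 620 mg.

620 mg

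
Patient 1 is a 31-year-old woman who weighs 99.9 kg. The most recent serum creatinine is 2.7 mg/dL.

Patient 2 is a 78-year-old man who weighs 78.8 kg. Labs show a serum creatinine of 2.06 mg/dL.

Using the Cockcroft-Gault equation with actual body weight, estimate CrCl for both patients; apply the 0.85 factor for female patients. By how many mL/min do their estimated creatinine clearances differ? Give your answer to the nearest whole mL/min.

Patient 1: CrCl = (140 − 31) × 99.9 / (72 × 2.7) × 0.85 = 10889.1 / 194.40 × 0.85 ≈ 47.6 mL/min
Patient 2: CrCl = (140 − 78) × 78.8 / (72 × 2.06) = 4885.6 / 148.32 ≈ 32.9 mL/min
|47.6 − 32.9| = 14.7 mL/min

15 mL/min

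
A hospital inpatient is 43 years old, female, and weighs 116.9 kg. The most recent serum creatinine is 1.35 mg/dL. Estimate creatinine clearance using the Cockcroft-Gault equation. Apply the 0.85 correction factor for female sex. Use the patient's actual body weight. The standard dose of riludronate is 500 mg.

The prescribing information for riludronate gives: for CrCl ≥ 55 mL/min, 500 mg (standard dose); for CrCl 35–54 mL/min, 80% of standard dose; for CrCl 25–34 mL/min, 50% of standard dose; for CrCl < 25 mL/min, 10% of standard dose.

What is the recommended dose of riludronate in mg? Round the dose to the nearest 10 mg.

CrCl = (140 − 43) × 116.9 / (72 × 1.35) × 0.85 = 11339.3 / 97.20 × 0.85 ≈ 99.2 mL/min
CrCl ≈ 99 mL/min → bracket ≥ 55 mL/min.
100% of 500 mg = 500 mg

500 mg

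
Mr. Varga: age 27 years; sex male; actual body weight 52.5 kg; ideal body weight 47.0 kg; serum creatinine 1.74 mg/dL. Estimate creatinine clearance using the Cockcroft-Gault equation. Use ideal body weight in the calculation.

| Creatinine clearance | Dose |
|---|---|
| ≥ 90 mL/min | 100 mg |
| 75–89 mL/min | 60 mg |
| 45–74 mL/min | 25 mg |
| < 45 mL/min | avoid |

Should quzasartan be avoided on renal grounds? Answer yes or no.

CrCl = (140 − 27) × 47 / (72 × 1.74) = 5311.0 / 125.28 ≈ 42.4 mL/min
CrCl ≈ 42 mL/min, which is < 45 mL/min.

yes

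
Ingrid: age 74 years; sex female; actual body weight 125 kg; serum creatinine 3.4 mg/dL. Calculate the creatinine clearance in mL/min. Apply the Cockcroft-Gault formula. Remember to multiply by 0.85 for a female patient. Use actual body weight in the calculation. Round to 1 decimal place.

28.6 mL/min

CrCl = (140 − 74) × 125 / (72 × 3.4) × 0.85 = 8250.0 / 244.80 × 0.85 ≈ 28.6 mL/min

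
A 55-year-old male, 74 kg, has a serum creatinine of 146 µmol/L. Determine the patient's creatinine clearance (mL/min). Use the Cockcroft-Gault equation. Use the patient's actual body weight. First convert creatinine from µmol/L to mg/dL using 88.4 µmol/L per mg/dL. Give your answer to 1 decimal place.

52.9 mL/min

SCr = 146 / 88.4 = 1.652 mg/dL
CrCl = (140 − 55) × 74 / (72 × 1.652) = 6290.0 / 118.94 ≈ 52.9 mL/min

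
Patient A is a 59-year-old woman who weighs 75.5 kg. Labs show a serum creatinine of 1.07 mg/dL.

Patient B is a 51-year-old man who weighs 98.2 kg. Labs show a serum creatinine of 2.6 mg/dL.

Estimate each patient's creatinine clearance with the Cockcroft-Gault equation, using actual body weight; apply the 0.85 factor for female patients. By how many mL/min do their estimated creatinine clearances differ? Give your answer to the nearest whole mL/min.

Patient A: CrCl = (140 − 59) × 75.5 / (72 × 1.07) × 0.85 = 6115.5 / 77.04 × 0.85 ≈ 67.5 mL/min
Patient B: CrCl = (140 − 51) × 98.2 / (72 × 2.6) = 8739.8 / 187.20 ≈ 46.7 mL/min
|67.5 − 46.7| = 20.8 mL/min

21 mL/min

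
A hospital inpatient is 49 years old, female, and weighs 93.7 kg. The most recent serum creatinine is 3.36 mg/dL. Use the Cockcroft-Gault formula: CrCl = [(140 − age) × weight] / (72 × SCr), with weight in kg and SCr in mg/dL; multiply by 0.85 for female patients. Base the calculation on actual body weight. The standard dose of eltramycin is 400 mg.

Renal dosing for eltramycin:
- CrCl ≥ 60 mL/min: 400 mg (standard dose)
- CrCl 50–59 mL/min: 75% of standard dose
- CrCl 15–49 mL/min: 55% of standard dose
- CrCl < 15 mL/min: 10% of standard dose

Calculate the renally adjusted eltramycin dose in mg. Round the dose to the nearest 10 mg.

220 mg

CrCl = (140 − 49) × 93.7 / (72 × 3.36) × 0.85 = 8526.7 / 241.92 × 0.85 ≈ 30.0 mL/min
CrCl ≈ 30 mL/min → bracket 15–49 mL/min.
55% of 400 mg = 220 mg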